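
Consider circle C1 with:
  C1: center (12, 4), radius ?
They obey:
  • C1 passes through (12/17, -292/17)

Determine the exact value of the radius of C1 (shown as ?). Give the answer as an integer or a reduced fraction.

24

1. [C1∋P]  r_C1² − 576 = 0  ⇒  r_C1 = 24 (r>0 drops 1)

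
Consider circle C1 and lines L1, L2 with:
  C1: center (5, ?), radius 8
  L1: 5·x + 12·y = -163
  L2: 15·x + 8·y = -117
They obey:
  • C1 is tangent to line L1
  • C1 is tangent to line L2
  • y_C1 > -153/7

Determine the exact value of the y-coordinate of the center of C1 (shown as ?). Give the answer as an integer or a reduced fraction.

-7

1. [C1‖L1]  y_C1² + (94/3)y_C1 + 511/3 = 0  ⇒  y_C1 = -73/3 or -7
2. [C1‖L2]  y_C1² + 48y_C1 + 287 = 0  ⇒  y_C1 = -41 or -7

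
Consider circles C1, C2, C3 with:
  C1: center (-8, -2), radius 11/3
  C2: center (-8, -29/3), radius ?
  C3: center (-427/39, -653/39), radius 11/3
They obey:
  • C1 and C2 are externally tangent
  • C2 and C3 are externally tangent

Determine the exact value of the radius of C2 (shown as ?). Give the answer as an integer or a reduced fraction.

1. [ext C1·C2]  r_C2² + (22/3)r_C2 − 136/3 = 0  ⇒  r_C2 = 4 (r>0 drops 1)
2. [ext C2·C3]  r_C2² + (22/3)r_C2 − 136/3 = 0  ⇒  r_C2 = 4 (r>0 drops 1)

4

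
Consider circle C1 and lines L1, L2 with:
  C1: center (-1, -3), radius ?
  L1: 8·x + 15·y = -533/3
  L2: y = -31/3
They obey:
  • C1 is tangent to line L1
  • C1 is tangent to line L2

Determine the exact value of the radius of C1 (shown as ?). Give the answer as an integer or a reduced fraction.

1. [C1‖L1]  r_C1² − 484/9 = 0  ⇒  r_C1 = 22/3 (r>0 drops 1)
2. [C1‖L2]  r_C1² − 484/9 = 0  ⇒  r_C1 = 22/3 (r>0 drops 1)

22/3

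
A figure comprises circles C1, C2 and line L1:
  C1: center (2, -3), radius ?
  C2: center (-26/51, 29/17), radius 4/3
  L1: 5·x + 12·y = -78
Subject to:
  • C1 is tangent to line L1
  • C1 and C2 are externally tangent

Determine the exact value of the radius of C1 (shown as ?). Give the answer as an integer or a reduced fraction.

1. [C1‖L1]  r_C1² − 16 = 0  ⇒  r_C1 = 4 (r>0 drops 1)
2. [ext C1·C2]  r_C1² + (8/3)r_C1 − 80/3 = 0  ⇒  r_C1 = 4 (r>0 drops 1)

4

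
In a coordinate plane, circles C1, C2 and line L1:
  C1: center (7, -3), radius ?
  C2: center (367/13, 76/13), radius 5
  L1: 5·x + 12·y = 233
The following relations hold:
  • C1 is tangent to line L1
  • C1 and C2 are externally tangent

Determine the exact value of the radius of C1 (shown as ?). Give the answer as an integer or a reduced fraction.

1. [C1‖L1]  r_C1² − 324 = 0  ⇒  r_C1 = 18 (r>0 drops 1)
2. [ext C1·C2]  r_C1² + 10r_C1 − 504 = 0  ⇒  r_C1 = 18 (r>0 drops 1)

18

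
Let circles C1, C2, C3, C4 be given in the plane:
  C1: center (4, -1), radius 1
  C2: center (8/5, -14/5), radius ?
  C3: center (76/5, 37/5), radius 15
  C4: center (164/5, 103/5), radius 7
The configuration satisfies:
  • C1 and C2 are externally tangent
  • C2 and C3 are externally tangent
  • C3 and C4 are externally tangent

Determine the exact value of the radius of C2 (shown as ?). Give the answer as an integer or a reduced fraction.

1. [ext C1·C2]  r_C2² + 2r_C2 − 8 = 0  ⇒  r_C2 = 2 (r>0 drops 1)
2. [ext C2·C3]  r_C2² + 30r_C2 − 64 = 0  ⇒  r_C2 = 2 (r>0 drops 1)

2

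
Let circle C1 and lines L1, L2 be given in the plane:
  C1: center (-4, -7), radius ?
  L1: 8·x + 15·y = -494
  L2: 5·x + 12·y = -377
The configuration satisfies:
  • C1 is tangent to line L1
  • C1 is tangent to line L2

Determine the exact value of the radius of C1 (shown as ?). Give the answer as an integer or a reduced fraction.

1. [C1‖L1]  r_C1² − 441 = 0  ⇒  r_C1 = 21 (r>0 drops 1)
2. [C1‖L2]  r_C1² − 441 = 0  ⇒  r_C1 = 21 (r>0 drops 1)

21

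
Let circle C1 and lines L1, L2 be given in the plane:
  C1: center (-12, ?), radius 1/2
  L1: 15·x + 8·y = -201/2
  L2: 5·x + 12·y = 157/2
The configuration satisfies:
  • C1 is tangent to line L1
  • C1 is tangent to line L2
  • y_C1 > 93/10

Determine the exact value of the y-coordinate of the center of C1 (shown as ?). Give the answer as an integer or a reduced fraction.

11

1. [C1‖L1]  y_C1² − (159/8)y_C1 + 781/8 = 0  ⇒  y_C1 = 71/8 or 11
2. [C1‖L2]  y_C1² − (277/12)y_C1 + 1595/12 = 0  ⇒  y_C1 = 11 or 145/12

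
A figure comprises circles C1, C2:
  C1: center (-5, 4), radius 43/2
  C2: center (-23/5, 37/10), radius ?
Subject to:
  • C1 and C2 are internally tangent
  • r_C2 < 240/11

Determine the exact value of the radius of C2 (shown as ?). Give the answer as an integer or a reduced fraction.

1. [int C1,C2]  r_C2² − 43r_C2 + 462 = 0  ⇒  r_C2 = 21 or 22
2. given r_C2 < 240/11: keep 21

21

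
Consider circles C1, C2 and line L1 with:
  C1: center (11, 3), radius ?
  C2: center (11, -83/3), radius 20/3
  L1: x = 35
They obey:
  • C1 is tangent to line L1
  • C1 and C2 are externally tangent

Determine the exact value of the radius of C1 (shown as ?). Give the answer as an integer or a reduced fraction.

1. [C1‖L1]  r_C1² − 576 = 0  ⇒  r_C1 = 24 (r>0 drops 1)
2. [ext C1·C2]  r_C1² + (40/3)r_C1 − 896 = 0  ⇒  r_C1 = 24 (r>0 drops 1)

24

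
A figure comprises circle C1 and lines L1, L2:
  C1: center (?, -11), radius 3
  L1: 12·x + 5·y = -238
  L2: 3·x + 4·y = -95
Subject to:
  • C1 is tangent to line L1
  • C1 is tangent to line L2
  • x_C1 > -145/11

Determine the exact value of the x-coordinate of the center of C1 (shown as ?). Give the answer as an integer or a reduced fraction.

1. [C1‖L1]  x_C1² + (61/2)x_C1 + 222 = 0  ⇒  x_C1 = -37/2 or -12
2. [C1‖L2]  x_C1² + 34x_C1 + 264 = 0  ⇒  x_C1 = -22 or -12

-12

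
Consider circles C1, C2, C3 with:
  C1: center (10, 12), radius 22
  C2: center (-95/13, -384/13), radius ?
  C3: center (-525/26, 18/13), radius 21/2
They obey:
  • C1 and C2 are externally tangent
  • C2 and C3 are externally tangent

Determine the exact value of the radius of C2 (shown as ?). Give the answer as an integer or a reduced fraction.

1. [ext C1·C2]  r_C2² + 44r_C2 − 1541 = 0  ⇒  r_C2 = 23 (r>0 drops 1)
2. [ext C2·C3]  r_C2² + 21r_C2 − 1012 = 0  ⇒  r_C2 = 23 (r>0 drops 1)

23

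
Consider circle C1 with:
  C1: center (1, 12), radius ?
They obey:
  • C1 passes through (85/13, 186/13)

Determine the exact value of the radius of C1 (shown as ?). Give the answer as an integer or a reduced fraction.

6

1. [C1∋P]  r_C1² − 36 = 0  ⇒  r_C1 = 6 (r>0 drops 1)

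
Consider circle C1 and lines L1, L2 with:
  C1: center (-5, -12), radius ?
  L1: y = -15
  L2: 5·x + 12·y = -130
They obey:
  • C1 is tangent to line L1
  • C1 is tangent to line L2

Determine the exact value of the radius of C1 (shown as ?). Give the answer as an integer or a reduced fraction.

1. [C1‖L1]  r_C1² − 9 = 0  ⇒  r_C1 = 3 (r>0 drops 1)
2. [C1‖L2]  r_C1² − 9 = 0  ⇒  r_C1 = 3 (r>0 drops 1)

3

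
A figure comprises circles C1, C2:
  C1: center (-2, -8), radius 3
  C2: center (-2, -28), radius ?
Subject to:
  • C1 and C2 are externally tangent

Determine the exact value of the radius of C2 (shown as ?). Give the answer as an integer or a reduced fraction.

17

1. [ext C1·C2]  r_C2² + 6r_C2 − 391 = 0  ⇒  r_C2 = 17 (r>0 drops 1)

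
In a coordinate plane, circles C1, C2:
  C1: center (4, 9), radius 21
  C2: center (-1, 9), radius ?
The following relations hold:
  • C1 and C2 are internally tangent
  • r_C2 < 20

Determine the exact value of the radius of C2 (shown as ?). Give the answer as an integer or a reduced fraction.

16

1. [int C1,C2]  r_C2² − 42r_C2 + 416 = 0  ⇒  r_C2 = 16 or 26
2. given r_C2 < 20: keep 16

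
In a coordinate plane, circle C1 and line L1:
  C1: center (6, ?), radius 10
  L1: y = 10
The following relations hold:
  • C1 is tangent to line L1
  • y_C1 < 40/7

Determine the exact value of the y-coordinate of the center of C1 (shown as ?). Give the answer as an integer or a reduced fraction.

0

1. [C1‖L1]  y_C1² − 20y_C1 = 0  ⇒  y_C1 = 0 or 20
2. given y_C1 < 40/7: keep 0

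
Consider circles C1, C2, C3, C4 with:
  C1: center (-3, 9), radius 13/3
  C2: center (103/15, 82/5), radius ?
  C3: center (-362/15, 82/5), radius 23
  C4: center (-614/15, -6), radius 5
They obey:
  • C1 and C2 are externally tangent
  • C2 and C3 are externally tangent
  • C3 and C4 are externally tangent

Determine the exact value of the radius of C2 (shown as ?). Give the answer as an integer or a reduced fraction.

1. [ext C1·C2]  r_C2² + (26/3)r_C2 − 400/3 = 0  ⇒  r_C2 = 8 (r>0 drops 1)
2. [ext C2·C3]  r_C2² + 46r_C2 − 432 = 0  ⇒  r_C2 = 8 (r>0 drops 1)

8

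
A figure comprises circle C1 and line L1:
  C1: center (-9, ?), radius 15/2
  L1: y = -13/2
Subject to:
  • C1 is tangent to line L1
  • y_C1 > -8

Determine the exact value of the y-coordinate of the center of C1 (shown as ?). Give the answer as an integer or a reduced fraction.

1. [C1‖L1]  y_C1² + 13y_C1 − 14 = 0  ⇒  y_C1 = -14 or 1
2. given y_C1 > -8: keep 1

1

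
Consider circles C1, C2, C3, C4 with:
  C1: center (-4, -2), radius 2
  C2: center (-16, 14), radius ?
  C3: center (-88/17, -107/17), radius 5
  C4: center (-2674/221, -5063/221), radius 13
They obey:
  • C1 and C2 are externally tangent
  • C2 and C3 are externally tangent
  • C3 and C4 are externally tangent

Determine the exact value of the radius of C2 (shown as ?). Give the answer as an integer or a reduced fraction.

1. [ext C1·C2]  r_C2² + 4r_C2 − 396 = 0  ⇒  r_C2 = 18 (r>0 drops 1)
2. [ext C2·C3]  r_C2² + 10r_C2 − 504 = 0  ⇒  r_C2 = 18 (r>0 drops 1)

18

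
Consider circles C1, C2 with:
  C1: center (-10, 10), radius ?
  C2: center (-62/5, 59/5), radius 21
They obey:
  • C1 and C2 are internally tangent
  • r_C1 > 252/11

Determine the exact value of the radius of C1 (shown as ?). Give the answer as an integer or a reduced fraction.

24

1. [int C1,C2]  r_C1² − 42r_C1 + 432 = 0  ⇒  r_C1 = 18 or 24
2. given r_C1 > 252/11: keep 24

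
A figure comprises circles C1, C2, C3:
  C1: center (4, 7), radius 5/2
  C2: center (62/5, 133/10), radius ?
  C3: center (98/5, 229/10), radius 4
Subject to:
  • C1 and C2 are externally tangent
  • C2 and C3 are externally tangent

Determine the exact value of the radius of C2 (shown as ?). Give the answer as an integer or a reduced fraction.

1. [ext C1·C2]  r_C2² + 5r_C2 − 104 = 0  ⇒  r_C2 = 8 (r>0 drops 1)
2. [ext C2·C3]  r_C2² + 8r_C2 − 128 = 0  ⇒  r_C2 = 8 (r>0 drops 1)

8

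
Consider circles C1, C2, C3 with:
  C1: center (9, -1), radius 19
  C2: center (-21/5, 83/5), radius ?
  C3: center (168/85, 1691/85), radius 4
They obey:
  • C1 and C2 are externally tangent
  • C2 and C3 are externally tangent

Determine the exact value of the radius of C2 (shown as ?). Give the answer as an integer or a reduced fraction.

1. [ext C1·C2]  r_C2² + 38r_C2 − 123 = 0  ⇒  r_C2 = 3 (r>0 drops 1)
2. [ext C2·C3]  r_C2² + 8r_C2 − 33 = 0  ⇒  r_C2 = 3 (r>0 drops 1)

3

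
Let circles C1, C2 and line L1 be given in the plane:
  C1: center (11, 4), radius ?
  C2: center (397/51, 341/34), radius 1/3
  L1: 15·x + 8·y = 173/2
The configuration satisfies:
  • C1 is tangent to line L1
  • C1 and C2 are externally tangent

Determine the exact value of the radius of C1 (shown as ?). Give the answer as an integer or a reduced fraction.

13/2

1. [C1‖L1]  r_C1² − 169/4 = 0  ⇒  r_C1 = 13/2 (r>0 drops 1)
2. [ext C1·C2]  r_C1² + (2/3)r_C1 − 559/12 = 0  ⇒  r_C1 = 13/2 (r>0 drops 1)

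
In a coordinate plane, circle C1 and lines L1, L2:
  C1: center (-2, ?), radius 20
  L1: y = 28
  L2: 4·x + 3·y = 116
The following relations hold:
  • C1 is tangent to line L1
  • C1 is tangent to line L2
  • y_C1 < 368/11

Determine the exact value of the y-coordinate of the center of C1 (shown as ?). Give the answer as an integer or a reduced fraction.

8

1. [C1‖L1]  y_C1² − 56y_C1 + 384 = 0  ⇒  y_C1 = 8 or 48
2. [C1‖L2]  y_C1² − (248/3)y_C1 + 1792/3 = 0  ⇒  y_C1 = 8 or 224/3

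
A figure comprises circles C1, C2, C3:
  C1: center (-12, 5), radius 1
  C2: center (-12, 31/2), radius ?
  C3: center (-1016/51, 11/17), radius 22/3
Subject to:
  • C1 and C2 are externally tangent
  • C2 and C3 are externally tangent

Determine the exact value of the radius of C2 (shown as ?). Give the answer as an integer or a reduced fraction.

1. [ext C1·C2]  r_C2² + 2r_C2 − 437/4 = 0  ⇒  r_C2 = 19/2 (r>0 drops 1)
2. [ext C2·C3]  r_C2² + (44/3)r_C2 − 2755/12 = 0  ⇒  r_C2 = 19/2 (r>0 drops 1)

19/2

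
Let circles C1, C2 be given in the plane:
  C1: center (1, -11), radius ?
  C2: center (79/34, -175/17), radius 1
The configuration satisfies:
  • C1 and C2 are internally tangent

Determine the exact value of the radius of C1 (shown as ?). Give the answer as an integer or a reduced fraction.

5/2

1. [int C1,C2]  r_C1² − 2r_C1 − 5/4 = 0  ⇒  r_C1 = 5/2 (r>0 drops 1)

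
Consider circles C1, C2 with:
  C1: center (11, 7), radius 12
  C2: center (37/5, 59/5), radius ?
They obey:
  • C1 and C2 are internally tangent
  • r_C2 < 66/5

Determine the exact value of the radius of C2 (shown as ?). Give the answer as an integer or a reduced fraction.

1. [int C1,C2]  r_C2² − 24r_C2 + 108 = 0  ⇒  r_C2 = 6 or 18
2. given r_C2 < 66/5: keep 6

6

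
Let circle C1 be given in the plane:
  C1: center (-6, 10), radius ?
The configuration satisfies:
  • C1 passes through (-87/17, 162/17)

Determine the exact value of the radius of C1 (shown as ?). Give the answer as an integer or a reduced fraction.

1. [C1∋P]  r_C1² − 1 = 0  ⇒  r_C1 = 1 (r>0 drops 1)

1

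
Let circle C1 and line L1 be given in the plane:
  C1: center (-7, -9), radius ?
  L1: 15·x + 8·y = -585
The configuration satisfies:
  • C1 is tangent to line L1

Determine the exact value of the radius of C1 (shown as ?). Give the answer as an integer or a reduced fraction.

24

1. [C1‖L1]  r_C1² − 576 = 0  ⇒  r_C1 = 24 (r>0 drops 1)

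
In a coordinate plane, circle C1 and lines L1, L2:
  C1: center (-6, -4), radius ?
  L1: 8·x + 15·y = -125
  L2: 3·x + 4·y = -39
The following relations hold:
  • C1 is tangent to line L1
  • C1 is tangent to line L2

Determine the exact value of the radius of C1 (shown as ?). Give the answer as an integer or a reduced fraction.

1

1. [C1‖L1]  r_C1² − 1 = 0  ⇒  r_C1 = 1 (r>0 drops 1)
2. [C1‖L2]  r_C1² − 1 = 0  ⇒  r_C1 = 1 (r>0 drops 1)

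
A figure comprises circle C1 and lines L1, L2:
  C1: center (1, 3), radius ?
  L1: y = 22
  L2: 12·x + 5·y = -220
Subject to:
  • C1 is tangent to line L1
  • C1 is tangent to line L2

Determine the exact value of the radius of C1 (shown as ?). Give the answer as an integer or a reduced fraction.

19

1. [C1‖L1]  r_C1² − 361 = 0  ⇒  r_C1 = 19 (r>0 drops 1)
2. [C1‖L2]  r_C1² − 361 = 0  ⇒  r_C1 = 19 (r>0 drops 1)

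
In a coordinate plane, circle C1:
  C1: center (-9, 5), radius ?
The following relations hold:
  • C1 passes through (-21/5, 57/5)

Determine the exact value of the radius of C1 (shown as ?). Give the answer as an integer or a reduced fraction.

1. [C1∋P]  r_C1² − 64 = 0  ⇒  r_C1 = 8 (r>0 drops 1)

8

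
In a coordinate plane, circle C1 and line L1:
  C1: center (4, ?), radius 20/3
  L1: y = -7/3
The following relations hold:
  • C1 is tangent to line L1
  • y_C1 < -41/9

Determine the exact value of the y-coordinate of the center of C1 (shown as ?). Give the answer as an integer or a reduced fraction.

-9

1. [C1‖L1]  y_C1² + (14/3)y_C1 − 39 = 0  ⇒  y_C1 = -9 or 13/3
2. given y_C1 < -41/9: keep -9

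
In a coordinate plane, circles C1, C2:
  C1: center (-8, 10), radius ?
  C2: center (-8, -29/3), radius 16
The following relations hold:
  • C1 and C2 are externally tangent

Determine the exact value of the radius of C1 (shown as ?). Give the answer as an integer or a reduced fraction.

1. [ext C1·C2]  r_C1² + 32r_C1 − 1177/9 = 0  ⇒  r_C1 = 11/3 (r>0 drops 1)

11/3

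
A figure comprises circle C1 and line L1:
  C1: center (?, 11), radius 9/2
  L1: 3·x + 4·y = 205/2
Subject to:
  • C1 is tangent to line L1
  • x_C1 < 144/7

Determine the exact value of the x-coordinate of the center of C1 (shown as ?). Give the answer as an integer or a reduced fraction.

12

1. [C1‖L1]  x_C1² − 39x_C1 + 324 = 0  ⇒  x_C1 = 12 or 27
2. given x_C1 < 144/7: keep 12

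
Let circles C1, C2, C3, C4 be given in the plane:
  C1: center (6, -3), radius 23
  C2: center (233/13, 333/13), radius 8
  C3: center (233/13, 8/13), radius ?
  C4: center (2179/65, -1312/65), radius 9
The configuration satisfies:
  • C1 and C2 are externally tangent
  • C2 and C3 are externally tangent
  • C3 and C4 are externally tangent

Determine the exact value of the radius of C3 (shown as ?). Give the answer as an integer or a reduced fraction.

1. [ext C2·C3]  r_C3² + 16r_C3 − 561 = 0  ⇒  r_C3 = 17 (r>0 drops 1)
2. [ext C3·C4]  r_C3² + 18r_C3 − 595 = 0  ⇒  r_C3 = 17 (r>0 drops 1)

17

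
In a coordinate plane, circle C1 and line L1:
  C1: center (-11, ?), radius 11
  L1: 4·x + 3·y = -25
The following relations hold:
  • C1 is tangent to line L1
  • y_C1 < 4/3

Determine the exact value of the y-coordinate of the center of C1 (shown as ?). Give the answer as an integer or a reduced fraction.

1. [C1‖L1]  y_C1² − (38/3)y_C1 − 296 = 0  ⇒  y_C1 = -12 or 74/3
2. given y_C1 < 4/3: keep -12

-12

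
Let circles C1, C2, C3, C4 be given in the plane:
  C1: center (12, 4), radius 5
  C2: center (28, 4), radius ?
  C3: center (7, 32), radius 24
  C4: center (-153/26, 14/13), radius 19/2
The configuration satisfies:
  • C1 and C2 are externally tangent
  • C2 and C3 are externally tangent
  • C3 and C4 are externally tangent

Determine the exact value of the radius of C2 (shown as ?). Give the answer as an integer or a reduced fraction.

1. [ext C1·C2]  r_C2² + 10r_C2 − 231 = 0  ⇒  r_C2 = 11 (r>0 drops 1)
2. [ext C2·C3]  r_C2² + 48r_C2 − 649 = 0  ⇒  r_C2 = 11 (r>0 drops 1)

11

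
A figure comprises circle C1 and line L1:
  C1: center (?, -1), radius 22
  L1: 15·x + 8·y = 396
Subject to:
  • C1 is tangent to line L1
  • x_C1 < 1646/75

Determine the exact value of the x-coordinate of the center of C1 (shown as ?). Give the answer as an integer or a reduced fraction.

1. [C1‖L1]  x_C1² − (808/15)x_C1 + 1556/15 = 0  ⇒  x_C1 = 2 or 778/15
2. given x_C1 < 1646/75: keep 2

2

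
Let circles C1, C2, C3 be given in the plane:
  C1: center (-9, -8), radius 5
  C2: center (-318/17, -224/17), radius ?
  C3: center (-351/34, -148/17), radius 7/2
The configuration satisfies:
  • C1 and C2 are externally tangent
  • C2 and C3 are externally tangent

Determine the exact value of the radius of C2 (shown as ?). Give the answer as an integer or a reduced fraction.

6

1. [ext C1·C2]  r_C2² + 10r_C2 − 96 = 0  ⇒  r_C2 = 6 (r>0 drops 1)
2. [ext C2·C3]  r_C2² + 7r_C2 − 78 = 0  ⇒  r_C2 = 6 (r>0 drops 1)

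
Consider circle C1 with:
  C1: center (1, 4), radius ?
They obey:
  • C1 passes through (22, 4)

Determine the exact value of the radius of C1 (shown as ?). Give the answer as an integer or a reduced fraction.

21

1. [C1∋P]  r_C1² − 441 = 0  ⇒  r_C1 = 21 (r>0 drops 1)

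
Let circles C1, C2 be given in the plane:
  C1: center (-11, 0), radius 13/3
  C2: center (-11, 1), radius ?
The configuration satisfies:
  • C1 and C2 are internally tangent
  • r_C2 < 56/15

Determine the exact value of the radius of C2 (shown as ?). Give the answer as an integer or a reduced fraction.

1. [int C1,C2]  r_C2² − (26/3)r_C2 + 160/9 = 0  ⇒  r_C2 = 10/3 or 16/3
2. given r_C2 < 56/15: keep 10/3

10/3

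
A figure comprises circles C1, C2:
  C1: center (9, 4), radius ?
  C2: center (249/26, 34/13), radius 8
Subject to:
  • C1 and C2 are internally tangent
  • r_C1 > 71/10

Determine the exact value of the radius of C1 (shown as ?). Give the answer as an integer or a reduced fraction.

19/2

1. [int C1,C2]  r_C1² − 16r_C1 + 247/4 = 0  ⇒  r_C1 = 13/2 or 19/2
2. given r_C1 > 71/10: keep 19/2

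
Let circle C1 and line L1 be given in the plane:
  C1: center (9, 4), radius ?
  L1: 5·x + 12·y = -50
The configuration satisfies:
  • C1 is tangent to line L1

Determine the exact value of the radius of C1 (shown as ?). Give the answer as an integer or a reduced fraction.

11

1. [C1‖L1]  r_C1² − 121 = 0  ⇒  r_C1 = 11 (r>0 drops 1)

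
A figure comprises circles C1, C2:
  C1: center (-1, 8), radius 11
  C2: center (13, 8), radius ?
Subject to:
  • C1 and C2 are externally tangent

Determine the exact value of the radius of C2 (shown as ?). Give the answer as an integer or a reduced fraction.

3

1. [ext C1·C2]  r_C2² + 22r_C2 − 75 = 0  ⇒  r_C2 = 3 (r>0 drops 1)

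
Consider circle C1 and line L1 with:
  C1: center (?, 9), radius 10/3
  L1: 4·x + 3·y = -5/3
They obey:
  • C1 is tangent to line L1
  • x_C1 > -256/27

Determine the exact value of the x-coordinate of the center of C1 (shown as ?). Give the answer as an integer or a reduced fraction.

-3

1. [C1‖L1]  x_C1² + (43/3)x_C1 + 34 = 0  ⇒  x_C1 = -34/3 or -3
2. given x_C1 > -256/27: keep -3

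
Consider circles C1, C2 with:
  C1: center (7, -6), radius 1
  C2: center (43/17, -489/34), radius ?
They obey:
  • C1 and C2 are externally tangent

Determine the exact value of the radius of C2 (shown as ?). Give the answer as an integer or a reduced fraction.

17/2

1. [ext C1·C2]  r_C2² + 2r_C2 − 357/4 = 0  ⇒  r_C2 = 17/2 (r>0 drops 1)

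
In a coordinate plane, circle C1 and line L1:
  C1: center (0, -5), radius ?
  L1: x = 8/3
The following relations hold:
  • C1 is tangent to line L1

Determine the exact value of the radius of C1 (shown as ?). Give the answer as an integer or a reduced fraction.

1. [C1‖L1]  r_C1² − 64/9 = 0  ⇒  r_C1 = 8/3 (r>0 drops 1)

8/3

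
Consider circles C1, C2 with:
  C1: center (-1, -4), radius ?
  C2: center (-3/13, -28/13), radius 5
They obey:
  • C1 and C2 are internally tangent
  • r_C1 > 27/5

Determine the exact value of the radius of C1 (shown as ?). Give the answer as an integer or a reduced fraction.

1. [int C1,C2]  r_C1² − 10r_C1 + 21 = 0  ⇒  r_C1 = 3 or 7
2. given r_C1 > 27/5: keep 7

7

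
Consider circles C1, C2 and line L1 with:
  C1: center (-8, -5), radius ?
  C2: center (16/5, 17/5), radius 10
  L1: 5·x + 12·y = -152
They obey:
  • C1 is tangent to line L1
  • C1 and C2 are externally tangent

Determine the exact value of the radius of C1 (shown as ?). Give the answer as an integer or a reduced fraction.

1. [C1‖L1]  r_C1² − 16 = 0  ⇒  r_C1 = 4 (r>0 drops 1)
2. [ext C1·C2]  r_C1² + 20r_C1 − 96 = 0  ⇒  r_C1 = 4 (r>0 drops 1)

4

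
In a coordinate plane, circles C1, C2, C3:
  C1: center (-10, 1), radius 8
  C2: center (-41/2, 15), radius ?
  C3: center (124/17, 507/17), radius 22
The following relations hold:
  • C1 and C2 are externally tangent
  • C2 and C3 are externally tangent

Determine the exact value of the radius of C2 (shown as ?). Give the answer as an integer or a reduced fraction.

1. [ext C1·C2]  r_C2² + 16r_C2 − 969/4 = 0  ⇒  r_C2 = 19/2 (r>0 drops 1)
2. [ext C2·C3]  r_C2² + 44r_C2 − 2033/4 = 0  ⇒  r_C2 = 19/2 (r>0 drops 1)

19/2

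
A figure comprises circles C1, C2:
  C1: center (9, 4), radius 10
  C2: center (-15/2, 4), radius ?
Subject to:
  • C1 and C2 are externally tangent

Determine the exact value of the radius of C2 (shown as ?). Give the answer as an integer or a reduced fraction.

13/2

1. [ext C1·C2]  r_C2² + 20r_C2 − 689/4 = 0  ⇒  r_C2 = 13/2 (r>0 drops 1)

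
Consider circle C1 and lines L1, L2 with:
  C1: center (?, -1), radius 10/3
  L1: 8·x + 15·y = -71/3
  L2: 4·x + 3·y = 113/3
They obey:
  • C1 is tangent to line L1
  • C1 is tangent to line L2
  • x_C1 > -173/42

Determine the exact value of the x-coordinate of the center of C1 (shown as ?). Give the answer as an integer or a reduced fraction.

6

1. [C1‖L1]  x_C1² + (13/6)x_C1 − 49 = 0  ⇒  x_C1 = -49/6 or 6
2. [C1‖L2]  x_C1² − (61/3)x_C1 + 86 = 0  ⇒  x_C1 = 6 or 43/3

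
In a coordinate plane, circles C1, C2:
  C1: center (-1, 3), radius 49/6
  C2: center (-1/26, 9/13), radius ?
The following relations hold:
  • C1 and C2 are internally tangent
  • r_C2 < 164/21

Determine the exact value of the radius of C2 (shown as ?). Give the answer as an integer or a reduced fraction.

17/3

1. [int C1,C2]  r_C2² − (49/3)r_C2 + 544/9 = 0  ⇒  r_C2 = 17/3 or 32/3
2. given r_C2 < 164/21: keep 17/3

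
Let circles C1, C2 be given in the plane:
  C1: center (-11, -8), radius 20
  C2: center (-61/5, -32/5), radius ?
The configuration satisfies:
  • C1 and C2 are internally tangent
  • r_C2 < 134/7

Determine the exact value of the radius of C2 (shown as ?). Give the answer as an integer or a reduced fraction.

1. [int C1,C2]  r_C2² − 40r_C2 + 396 = 0  ⇒  r_C2 = 18 or 22
2. given r_C2 < 134/7: keep 18

18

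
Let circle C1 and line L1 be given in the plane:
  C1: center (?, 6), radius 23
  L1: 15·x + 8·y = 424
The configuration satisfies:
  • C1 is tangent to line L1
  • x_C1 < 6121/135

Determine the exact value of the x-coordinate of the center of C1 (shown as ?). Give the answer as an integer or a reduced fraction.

1. [C1‖L1]  x_C1² − (752/15)x_C1 − 767/15 = 0  ⇒  x_C1 = -1 or 767/15
2. given x_C1 < 6121/135: keep -1

-1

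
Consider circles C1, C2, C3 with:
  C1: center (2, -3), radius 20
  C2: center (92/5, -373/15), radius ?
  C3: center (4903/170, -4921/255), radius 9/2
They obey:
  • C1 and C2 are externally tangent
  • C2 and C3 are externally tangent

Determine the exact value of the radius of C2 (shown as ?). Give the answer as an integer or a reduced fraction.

1. [ext C1·C2]  r_C2² + 40r_C2 − 3124/9 = 0  ⇒  r_C2 = 22/3 (r>0 drops 1)
2. [ext C2·C3]  r_C2² + 9r_C2 − 1078/9 = 0  ⇒  r_C2 = 22/3 (r>0 drops 1)

22/3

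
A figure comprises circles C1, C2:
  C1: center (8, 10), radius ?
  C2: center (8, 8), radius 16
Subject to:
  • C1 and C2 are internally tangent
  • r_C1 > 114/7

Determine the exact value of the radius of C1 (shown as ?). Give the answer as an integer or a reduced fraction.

18

1. [int C1,C2]  r_C1² − 32r_C1 + 252 = 0  ⇒  r_C1 = 14 or 18
2. given r_C1 > 114/7: keep 18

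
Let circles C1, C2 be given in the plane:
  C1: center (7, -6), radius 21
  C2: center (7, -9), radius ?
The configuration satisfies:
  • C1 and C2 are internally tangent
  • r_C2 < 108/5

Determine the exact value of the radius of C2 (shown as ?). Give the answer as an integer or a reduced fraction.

1. [int C1,C2]  r_C2² − 42r_C2 + 432 = 0  ⇒  r_C2 = 18 or 24
2. given r_C2 < 108/5: keep 18

18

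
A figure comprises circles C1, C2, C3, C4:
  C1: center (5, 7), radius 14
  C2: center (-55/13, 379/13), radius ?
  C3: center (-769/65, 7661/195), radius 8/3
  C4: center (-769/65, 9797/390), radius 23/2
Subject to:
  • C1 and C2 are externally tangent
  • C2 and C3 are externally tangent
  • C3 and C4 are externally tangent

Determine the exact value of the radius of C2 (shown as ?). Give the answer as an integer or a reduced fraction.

1. [ext C1·C2]  r_C2² + 28r_C2 − 380 = 0  ⇒  r_C2 = 10 (r>0 drops 1)
2. [ext C2·C3]  r_C2² + (16/3)r_C2 − 460/3 = 0  ⇒  r_C2 = 10 (r>0 drops 1)

10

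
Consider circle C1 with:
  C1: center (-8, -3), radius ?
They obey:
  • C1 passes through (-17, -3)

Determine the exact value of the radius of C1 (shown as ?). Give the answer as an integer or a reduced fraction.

1. [C1∋P]  r_C1² − 81 = 0  ⇒  r_C1 = 9 (r>0 drops 1)

9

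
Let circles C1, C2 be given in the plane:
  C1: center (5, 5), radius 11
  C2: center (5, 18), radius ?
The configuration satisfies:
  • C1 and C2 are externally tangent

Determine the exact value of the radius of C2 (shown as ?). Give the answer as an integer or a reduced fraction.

2

1. [ext C1·C2]  r_C2² + 22r_C2 − 48 = 0  ⇒  r_C2 = 2 (r>0 drops 1)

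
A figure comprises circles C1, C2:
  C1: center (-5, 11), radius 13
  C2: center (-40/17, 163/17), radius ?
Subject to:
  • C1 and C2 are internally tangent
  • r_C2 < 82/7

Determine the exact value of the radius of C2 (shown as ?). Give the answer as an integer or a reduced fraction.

10

1. [int C1,C2]  r_C2² − 26r_C2 + 160 = 0  ⇒  r_C2 = 10 or 16
2. given r_C2 < 82/7: keep 10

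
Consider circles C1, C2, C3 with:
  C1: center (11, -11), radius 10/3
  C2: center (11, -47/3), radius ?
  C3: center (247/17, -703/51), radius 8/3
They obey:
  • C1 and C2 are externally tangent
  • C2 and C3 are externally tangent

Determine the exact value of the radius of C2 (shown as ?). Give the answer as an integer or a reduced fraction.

4/3

1. [ext C1·C2]  r_C2² + (20/3)r_C2 − 32/3 = 0  ⇒  r_C2 = 4/3 (r>0 drops 1)
2. [ext C2·C3]  r_C2² + (16/3)r_C2 − 80/9 = 0  ⇒  r_C2 = 4/3 (r>0 drops 1)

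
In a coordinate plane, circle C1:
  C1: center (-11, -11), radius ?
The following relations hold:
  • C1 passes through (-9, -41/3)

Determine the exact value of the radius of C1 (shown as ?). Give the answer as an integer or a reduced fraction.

10/3

1. [C1∋P]  r_C1² − 100/9 = 0  ⇒  r_C1 = 10/3 (r>0 drops 1)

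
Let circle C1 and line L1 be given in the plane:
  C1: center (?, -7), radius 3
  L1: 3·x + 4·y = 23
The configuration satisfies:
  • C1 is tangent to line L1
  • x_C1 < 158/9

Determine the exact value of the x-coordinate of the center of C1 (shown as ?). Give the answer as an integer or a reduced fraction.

12

1. [C1‖L1]  x_C1² − 34x_C1 + 264 = 0  ⇒  x_C1 = 12 or 22
2. given x_C1 < 158/9: keep 12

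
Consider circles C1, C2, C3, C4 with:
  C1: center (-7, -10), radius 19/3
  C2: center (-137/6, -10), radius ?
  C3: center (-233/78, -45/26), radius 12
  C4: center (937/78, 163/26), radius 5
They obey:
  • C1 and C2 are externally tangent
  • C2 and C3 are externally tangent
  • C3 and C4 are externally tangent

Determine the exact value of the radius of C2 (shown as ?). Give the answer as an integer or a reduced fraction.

1. [ext C1·C2]  r_C2² + (38/3)r_C2 − 2527/12 = 0  ⇒  r_C2 = 19/2 (r>0 drops 1)
2. [ext C2·C3]  r_C2² + 24r_C2 − 1273/4 = 0  ⇒  r_C2 = 19/2 (r>0 drops 1)

19/2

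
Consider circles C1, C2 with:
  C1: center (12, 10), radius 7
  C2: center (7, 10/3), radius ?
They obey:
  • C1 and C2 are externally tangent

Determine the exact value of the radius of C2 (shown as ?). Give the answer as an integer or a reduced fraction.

1. [ext C1·C2]  r_C2² + 14r_C2 − 184/9 = 0  ⇒  r_C2 = 4/3 (r>0 drops 1)

4/3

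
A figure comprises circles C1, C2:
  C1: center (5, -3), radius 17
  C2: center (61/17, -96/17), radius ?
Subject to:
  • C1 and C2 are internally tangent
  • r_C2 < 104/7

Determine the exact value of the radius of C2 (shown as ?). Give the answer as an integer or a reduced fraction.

14

1. [int C1,C2]  r_C2² − 34r_C2 + 280 = 0  ⇒  r_C2 = 14 or 20
2. given r_C2 < 104/7: keep 14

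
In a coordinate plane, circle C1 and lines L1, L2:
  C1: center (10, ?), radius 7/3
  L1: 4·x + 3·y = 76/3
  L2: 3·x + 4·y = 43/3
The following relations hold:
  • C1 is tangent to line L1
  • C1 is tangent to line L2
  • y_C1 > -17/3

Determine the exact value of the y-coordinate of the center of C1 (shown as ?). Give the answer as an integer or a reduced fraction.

-1

1. [C1‖L1]  y_C1² + (88/9)y_C1 + 79/9 = 0  ⇒  y_C1 = -79/9 or -1
2. [C1‖L2]  y_C1² + (47/6)y_C1 + 41/6 = 0  ⇒  y_C1 = -41/6 or -1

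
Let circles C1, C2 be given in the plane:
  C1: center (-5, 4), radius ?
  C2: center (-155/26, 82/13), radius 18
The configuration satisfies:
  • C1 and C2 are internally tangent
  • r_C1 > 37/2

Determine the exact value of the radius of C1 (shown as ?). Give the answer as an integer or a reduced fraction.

1. [int C1,C2]  r_C1² − 36r_C1 + 1271/4 = 0  ⇒  r_C1 = 31/2 or 41/2
2. given r_C1 > 37/2: keep 41/2

41/2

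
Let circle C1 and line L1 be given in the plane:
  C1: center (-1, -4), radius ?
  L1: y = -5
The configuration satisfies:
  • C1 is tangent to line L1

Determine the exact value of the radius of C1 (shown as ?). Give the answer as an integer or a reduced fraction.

1. [C1‖L1]  r_C1² − 1 = 0  ⇒  r_C1 = 1 (r>0 drops 1)

1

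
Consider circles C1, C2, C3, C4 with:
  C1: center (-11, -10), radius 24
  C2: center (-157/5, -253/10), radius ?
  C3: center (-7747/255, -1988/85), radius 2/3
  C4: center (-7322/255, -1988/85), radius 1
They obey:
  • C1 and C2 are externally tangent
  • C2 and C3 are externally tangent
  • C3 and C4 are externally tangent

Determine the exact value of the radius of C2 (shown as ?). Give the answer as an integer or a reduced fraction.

1. [ext C1·C2]  r_C2² + 48r_C2 − 297/4 = 0  ⇒  r_C2 = 3/2 (r>0 drops 1)
2. [ext C2·C3]  r_C2² + (4/3)r_C2 − 17/4 = 0  ⇒  r_C2 = 3/2 (r>0 drops 1)

3/2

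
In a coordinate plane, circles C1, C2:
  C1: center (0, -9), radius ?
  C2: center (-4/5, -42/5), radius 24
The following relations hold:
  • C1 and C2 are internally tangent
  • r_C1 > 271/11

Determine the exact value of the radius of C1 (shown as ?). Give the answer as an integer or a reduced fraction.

25

1. [int C1,C2]  r_C1² − 48r_C1 + 575 = 0  ⇒  r_C1 = 23 or 25
2. given r_C1 > 271/11: keep 25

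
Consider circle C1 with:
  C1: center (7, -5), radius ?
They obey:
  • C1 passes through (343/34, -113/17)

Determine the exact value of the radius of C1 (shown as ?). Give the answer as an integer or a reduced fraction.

7/2

1. [C1∋P]  r_C1² − 49/4 = 0  ⇒  r_C1 = 7/2 (r>0 drops 1)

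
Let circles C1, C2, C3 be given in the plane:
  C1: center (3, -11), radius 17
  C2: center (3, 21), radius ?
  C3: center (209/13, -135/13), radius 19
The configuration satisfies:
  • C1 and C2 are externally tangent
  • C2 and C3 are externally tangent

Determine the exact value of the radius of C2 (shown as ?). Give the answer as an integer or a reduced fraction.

1. [ext C1·C2]  r_C2² + 34r_C2 − 735 = 0  ⇒  r_C2 = 15 (r>0 drops 1)
2. [ext C2·C3]  r_C2² + 38r_C2 − 795 = 0  ⇒  r_C2 = 15 (r>0 drops 1)

15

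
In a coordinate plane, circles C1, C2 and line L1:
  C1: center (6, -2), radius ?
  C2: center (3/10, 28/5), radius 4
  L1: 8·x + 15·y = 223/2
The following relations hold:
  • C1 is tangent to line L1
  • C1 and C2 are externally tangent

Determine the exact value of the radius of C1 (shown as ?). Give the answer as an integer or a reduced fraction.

11/2

1. [C1‖L1]  r_C1² − 121/4 = 0  ⇒  r_C1 = 11/2 (r>0 drops 1)
2. [ext C1·C2]  r_C1² + 8r_C1 − 297/4 = 0  ⇒  r_C1 = 11/2 (r>0 drops 1)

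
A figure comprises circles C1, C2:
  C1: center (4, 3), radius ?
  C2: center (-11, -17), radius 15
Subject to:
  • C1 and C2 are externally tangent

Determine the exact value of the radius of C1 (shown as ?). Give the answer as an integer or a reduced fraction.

10

1. [ext C1·C2]  r_C1² + 30r_C1 − 400 = 0  ⇒  r_C1 = 10 (r>0 drops 1)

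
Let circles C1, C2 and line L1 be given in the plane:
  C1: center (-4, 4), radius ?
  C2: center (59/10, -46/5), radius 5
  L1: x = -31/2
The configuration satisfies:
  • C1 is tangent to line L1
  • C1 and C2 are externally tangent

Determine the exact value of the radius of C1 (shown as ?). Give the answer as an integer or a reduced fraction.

1. [C1‖L1]  r_C1² − 529/4 = 0  ⇒  r_C1 = 23/2 (r>0 drops 1)
2. [ext C1·C2]  r_C1² + 10r_C1 − 989/4 = 0  ⇒  r_C1 = 23/2 (r>0 drops 1)

23/2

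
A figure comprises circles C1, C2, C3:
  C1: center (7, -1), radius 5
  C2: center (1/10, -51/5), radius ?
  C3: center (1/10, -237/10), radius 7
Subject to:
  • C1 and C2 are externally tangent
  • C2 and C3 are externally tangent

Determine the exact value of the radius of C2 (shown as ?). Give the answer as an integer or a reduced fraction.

1. [ext C1·C2]  r_C2² + 10r_C2 − 429/4 = 0  ⇒  r_C2 = 13/2 (r>0 drops 1)
2. [ext C2·C3]  r_C2² + 14r_C2 − 533/4 = 0  ⇒  r_C2 = 13/2 (r>0 drops 1)

13/2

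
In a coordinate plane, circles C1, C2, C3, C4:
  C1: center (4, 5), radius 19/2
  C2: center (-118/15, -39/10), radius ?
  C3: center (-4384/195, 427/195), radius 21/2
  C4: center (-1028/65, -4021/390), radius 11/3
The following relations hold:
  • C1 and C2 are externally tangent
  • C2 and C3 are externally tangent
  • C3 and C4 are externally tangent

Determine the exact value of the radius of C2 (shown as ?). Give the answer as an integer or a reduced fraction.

16/3

1. [ext C1·C2]  r_C2² + 19r_C2 − 1168/9 = 0  ⇒  r_C2 = 16/3 (r>0 drops 1)
2. [ext C2·C3]  r_C2² + 21r_C2 − 1264/9 = 0  ⇒  r_C2 = 16/3 (r>0 drops 1)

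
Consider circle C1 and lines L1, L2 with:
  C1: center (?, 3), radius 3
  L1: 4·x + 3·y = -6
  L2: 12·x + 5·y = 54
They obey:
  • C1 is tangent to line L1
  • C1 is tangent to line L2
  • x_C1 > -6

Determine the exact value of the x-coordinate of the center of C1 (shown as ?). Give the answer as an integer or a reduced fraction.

1. [C1‖L1]  x_C1² + (15/2)x_C1 = 0  ⇒  x_C1 = -15/2 or 0
2. [C1‖L2]  x_C1² − (13/2)x_C1 = 0  ⇒  x_C1 = 0 or 13/2

0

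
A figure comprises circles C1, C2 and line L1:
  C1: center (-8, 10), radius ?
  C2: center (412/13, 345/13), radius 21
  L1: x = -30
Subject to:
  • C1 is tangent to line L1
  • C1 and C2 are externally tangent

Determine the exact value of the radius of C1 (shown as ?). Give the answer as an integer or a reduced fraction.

22

1. [C1‖L1]  r_C1² − 484 = 0  ⇒  r_C1 = 22 (r>0 drops 1)
2. [ext C1·C2]  r_C1² + 42r_C1 − 1408 = 0  ⇒  r_C1 = 22 (r>0 drops 1)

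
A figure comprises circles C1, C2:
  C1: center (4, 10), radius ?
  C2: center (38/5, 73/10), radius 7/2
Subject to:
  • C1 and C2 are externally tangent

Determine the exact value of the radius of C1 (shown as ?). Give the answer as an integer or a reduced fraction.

1. [ext C1·C2]  r_C1² + 7r_C1 − 8 = 0  ⇒  r_C1 = 1 (r>0 drops 1)

1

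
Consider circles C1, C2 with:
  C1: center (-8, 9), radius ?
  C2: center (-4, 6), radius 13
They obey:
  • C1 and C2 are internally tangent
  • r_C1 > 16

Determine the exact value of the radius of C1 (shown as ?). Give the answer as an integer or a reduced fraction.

1. [int C1,C2]  r_C1² − 26r_C1 + 144 = 0  ⇒  r_C1 = 8 or 18
2. given r_C1 > 16: keep 18

18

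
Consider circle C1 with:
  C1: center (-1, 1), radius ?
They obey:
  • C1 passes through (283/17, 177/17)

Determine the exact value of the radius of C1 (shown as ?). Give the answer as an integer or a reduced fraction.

20

1. [C1∋P]  r_C1² − 400 = 0  ⇒  r_C1 = 20 (r>0 drops 1)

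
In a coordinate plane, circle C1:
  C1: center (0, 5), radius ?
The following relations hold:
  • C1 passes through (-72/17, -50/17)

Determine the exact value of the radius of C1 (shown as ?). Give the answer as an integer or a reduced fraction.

1. [C1∋P]  r_C1² − 81 = 0  ⇒  r_C1 = 9 (r>0 drops 1)

9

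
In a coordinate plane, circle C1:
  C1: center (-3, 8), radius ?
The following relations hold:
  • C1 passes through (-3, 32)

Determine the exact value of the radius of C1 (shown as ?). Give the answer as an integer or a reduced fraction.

1. [C1∋P]  r_C1² − 576 = 0  ⇒  r_C1 = 24 (r>0 drops 1)

24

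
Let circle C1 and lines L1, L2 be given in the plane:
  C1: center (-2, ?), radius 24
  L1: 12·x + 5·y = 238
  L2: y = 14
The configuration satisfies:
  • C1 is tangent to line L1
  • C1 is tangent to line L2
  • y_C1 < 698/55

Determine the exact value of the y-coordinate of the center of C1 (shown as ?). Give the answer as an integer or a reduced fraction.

1. [C1‖L1]  y_C1² − (524/5)y_C1 − 1148 = 0  ⇒  y_C1 = -10 or 574/5
2. [C1‖L2]  y_C1² − 28y_C1 − 380 = 0  ⇒  y_C1 = -10 or 38

-10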